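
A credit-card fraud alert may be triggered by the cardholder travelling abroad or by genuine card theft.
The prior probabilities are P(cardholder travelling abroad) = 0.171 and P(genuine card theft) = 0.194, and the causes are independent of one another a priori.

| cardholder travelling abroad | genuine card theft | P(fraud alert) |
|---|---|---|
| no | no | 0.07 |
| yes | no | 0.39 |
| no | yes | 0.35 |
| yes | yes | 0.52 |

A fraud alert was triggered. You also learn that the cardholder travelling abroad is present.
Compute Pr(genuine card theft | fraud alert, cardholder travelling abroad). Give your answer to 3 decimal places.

Pr(genuine card theft | fraud alert, cardholder travelling abroad) ≈ 0.243

P(fraud alert | cardholder travelling abroad) = 0.39·0.806 + 0.52·0.194 = 0.314340 + 0.100880 = 0.415220
Of this, 0.100880 comes from 0.52·0.194 (the genuine card theft=true cases).
Hence the posterior is 0.100880/0.415220 ≈ 0.243.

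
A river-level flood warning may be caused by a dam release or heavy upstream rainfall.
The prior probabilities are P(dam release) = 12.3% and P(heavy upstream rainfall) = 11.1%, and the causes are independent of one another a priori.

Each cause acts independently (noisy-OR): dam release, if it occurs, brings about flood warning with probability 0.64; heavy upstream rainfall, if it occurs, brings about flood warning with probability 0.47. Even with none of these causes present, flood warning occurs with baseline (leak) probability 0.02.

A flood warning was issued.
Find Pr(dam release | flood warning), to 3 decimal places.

Under noisy-OR, P(flood warning | causes) = 1 − (1−0.02)·∏(1−qᵢ) over the active causes.
By total probability over the 4 (dam release, heavy upstream rainfall) configurations:
  P(flood warning) = 0.02·0.877·0.889 + 0.4806·0.877·0.111 + 0.6472·0.123·0.889 + 0.813016·0.123·0.111
        = 0.015593 + 0.046785 + 0.070769 + 0.011100 = 0.144247
Configurations with dam release contribute 0.081869, so
  P(dam release | flood warning) = 0.081869 / 0.144247 ≈ 0.568

Pr(dam release | flood warning) ≈ 0.568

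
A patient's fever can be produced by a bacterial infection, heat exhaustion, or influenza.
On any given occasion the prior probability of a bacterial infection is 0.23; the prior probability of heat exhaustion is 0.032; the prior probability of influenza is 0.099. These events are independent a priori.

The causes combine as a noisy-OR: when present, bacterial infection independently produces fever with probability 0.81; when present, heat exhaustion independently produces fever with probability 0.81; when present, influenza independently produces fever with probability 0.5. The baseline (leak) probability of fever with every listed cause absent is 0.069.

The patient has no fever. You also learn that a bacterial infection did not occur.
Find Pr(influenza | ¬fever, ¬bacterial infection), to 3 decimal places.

Pr(influenza | ¬fever, ¬bacterial infection) ≈ 0.052

Under noisy-OR, P(fever | causes) = 1 − (1−0.069)·∏(1−qᵢ) over the active causes.
Sum P(¬fever|·) weighted by the priors over the 4 (heat exhaustion, influenza) configurations:
  P(¬fever | ¬bacterial infection) = 0.931×0.968×0.901 + 0.4655×0.968×0.099 + 0.17689×0.032×0.901 + 0.088445×0.032×0.099
        = 0.811988 + 0.044610 + 0.005100 + 0.000280 = 0.861978
The terms with influenza present sum to 0.044890, so
  P(influenza | ¬fever, ¬bacterial infection) = 0.044890 / 0.861978 ≈ 0.052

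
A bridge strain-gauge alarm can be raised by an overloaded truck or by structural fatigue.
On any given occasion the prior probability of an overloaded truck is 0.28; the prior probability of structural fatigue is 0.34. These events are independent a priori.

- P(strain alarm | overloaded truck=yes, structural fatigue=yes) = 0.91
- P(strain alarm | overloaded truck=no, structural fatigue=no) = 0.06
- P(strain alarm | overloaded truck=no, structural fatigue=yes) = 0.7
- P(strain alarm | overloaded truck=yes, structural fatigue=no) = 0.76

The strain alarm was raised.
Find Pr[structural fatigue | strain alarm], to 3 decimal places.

Pr[structural fatigue | strain alarm] ≈ 0.604

Sum P(strain alarm|·) weighted by the priors over the 4 (overloaded truck, structural fatigue) configurations:
  P(strain alarm) = 0.06×0.72×0.66 + 0.7×0.72×0.34 + 0.76×0.28×0.66 + 0.91×0.28×0.34
        = 0.028512 + 0.171360 + 0.140448 + 0.086632 = 0.426952
The terms with structural fatigue present sum to 0.257992, so
  P(structural fatigue | strain alarm) = 0.257992 / 0.426952 ≈ 0.604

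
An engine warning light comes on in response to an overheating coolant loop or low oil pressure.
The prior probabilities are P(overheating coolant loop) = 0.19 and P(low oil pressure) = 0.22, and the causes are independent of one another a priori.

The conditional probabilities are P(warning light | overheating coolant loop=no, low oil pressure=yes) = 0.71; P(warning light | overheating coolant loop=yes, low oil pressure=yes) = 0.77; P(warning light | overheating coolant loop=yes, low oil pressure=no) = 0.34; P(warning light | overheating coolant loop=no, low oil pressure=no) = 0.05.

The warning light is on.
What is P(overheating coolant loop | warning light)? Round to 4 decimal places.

Weight on overheating coolant loop=true, given the evidence: 0.050388 + 0.032186 = 0.082574
Denominator P(warning light): 0.05*0.81*0.78 + 0.71*0.81*0.22 + 0.34*0.19*0.78 + 0.77*0.19*0.22 = 0.240686
Posterior = 0.082574 / 0.240686 ≈ 0.3431

P(overheating coolant loop | warning light) ≈ 0.3431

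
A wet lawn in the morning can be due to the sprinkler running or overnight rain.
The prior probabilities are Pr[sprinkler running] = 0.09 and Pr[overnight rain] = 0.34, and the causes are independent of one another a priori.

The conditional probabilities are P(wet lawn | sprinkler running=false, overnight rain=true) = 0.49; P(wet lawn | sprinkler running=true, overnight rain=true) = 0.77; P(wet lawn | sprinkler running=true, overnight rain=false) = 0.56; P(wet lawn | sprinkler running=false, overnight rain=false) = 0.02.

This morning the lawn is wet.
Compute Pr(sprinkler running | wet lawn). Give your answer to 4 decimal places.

Pr(sprinkler running | wet lawn) ≈ 0.2578

For the numerator, keep only sprinkler running=true terms: 0.033264 + 0.023562 = 0.056826
Normalizer over all consistent configurations: 0.02·0.91·0.66 + 0.49·0.91·0.34 + 0.56·0.09·0.66 + 0.77·0.09·0.34 = 0.220444
Posterior = 0.056826 / 0.220444 ≈ 0.2578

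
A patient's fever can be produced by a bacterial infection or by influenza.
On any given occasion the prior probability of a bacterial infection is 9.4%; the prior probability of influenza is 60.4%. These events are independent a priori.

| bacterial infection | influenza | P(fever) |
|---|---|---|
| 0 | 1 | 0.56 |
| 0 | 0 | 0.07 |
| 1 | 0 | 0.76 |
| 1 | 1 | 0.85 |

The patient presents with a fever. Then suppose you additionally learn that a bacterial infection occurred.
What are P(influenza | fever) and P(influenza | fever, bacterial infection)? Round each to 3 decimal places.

Numerator (weight on configurations with influenza): 0.306445 + 0.048260 = 0.354705
The normalizing constant is 0.07·0.906·0.396 + 0.56·0.906·0.604 + 0.76·0.094·0.396 + 0.85·0.094·0.604 = 0.408109
Posterior = 0.354705 / 0.408109 ≈ 0.869

Now also conditioning on bacterial infection=true:
P(fever | bacterial infection) = 0.76·0.396 + 0.85·0.604 = 0.300960 + 0.513400 = 0.814360
Of this, 0.513400 comes from 0.85·0.604 (the influenza=true cases).
P(influenza | fever, bacterial infection) = 0.513400 / 0.814360 ≈ 0.630

P(influenza | fever) ≈ 0.869; P(influenza | fever, bacterial infection) ≈ 0.630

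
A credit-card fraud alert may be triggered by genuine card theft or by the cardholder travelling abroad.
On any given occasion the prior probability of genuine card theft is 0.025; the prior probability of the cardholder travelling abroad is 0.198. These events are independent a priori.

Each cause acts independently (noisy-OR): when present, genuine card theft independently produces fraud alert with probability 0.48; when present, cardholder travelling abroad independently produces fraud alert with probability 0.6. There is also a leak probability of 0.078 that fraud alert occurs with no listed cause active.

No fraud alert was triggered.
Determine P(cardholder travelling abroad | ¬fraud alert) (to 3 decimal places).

P(cardholder travelling abroad | ¬fraud alert) ≈ 0.090

Under noisy-OR, P(fraud alert | causes) = 1 − (1−0.078)·∏(1−qᵢ) over the active causes.
By total probability over the 4 (genuine card theft, cardholder travelling abroad) configurations:
  P(¬fraud alert) = 0.922·0.975·0.802 + 0.3688·0.975·0.198 + 0.47944·0.025·0.802 + 0.191776·0.025·0.198
        = 0.720958 + 0.071197 + 0.009613 + 0.000949 = 0.802717
Keeping only the cardholder travelling abroad-present terms gives 0.072146, so
  P(cardholder travelling abroad | ¬fraud alert) = 0.072146 / 0.802717 ≈ 0.090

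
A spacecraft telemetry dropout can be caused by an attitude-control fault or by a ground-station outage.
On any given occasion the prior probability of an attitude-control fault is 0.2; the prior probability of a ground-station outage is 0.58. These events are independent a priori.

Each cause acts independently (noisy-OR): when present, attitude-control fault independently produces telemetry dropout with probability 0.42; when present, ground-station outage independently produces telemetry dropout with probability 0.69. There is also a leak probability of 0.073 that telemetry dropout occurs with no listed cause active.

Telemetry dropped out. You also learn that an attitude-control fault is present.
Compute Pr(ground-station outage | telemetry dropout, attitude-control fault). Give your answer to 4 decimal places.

Under noisy-OR, P(telemetry dropout | causes) = 1 − (1−0.073)·∏(1−qᵢ) over the active causes.
Numerator (weight on configurations with ground-station outage): 0.833325×0.58 = 0.483328
Normalizer over all consistent configurations: 0.46234×0.42 + 0.833325×0.58 = 0.677511
Posterior = 0.483328 / 0.677511 ≈ 0.7134

Pr(ground-station outage | telemetry dropout, attitude-control fault) ≈ 0.7134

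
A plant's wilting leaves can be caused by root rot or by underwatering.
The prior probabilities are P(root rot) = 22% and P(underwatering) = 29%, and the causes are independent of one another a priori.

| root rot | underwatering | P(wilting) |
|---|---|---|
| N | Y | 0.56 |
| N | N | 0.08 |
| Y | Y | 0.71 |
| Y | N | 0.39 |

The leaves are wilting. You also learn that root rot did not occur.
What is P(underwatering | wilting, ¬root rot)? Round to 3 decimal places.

By total probability over both values of underwatering:
  P(wilting | ¬root rot) = 0.08·0.71 + 0.56·0.29
        = 0.056800 + 0.162400 = 0.219200
The terms with underwatering present sum to 0.162400, so
  P(underwatering | wilting, ¬root rot) = 0.162400 / 0.219200 ≈ 0.741

P(underwatering | wilting, ¬root rot) ≈ 0.741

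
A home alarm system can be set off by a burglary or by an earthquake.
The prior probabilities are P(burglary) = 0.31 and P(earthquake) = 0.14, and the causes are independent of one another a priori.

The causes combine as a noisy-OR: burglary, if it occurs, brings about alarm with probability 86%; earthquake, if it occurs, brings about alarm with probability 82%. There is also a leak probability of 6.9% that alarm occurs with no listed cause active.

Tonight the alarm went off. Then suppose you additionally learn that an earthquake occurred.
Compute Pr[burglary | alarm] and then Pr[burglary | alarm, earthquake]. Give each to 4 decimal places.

Pr[burglary | alarm] ≈ 0.6932; Pr[burglary | alarm, earthquake] ≈ 0.3451

Under noisy-OR, P(alarm | causes) = 1 − (1−0.069)·∏(1−qᵢ) over the active causes.
Sum P(alarm|·) weighted by the priors over the 4 (burglary, earthquake) configurations:
  P(alarm) = 0.069·0.69·0.86 + 0.83242·0.69·0.14 + 0.86966·0.31·0.86 + 0.976539·0.31·0.14
        = 0.040945 + 0.080412 + 0.231851 + 0.042382 = 0.395590
The terms with burglary present sum to 0.274233, so
  P(burglary | alarm) = 0.274233 / 0.395590 ≈ 0.6932

Now also conditioning on earthquake=true:
By total probability over both values of burglary:
  P(alarm | earthquake) = 0.83242·0.69 + 0.976539·0.31
        = 0.574370 + 0.302727 = 0.877097
The terms with burglary present sum to 0.302727, so
  P(burglary | alarm, earthquake) = 0.302727 / 0.877097 ≈ 0.3451
The drop from 0.6932 to 0.3451 is the explaining-away (discounting) effect.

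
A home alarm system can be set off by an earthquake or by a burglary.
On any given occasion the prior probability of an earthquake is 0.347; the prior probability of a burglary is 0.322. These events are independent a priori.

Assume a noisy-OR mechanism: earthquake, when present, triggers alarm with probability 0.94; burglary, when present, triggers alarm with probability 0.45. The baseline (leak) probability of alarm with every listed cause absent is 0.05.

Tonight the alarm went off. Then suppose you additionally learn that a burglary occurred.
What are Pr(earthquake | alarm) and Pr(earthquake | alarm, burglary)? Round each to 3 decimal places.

Pr(earthquake | alarm) ≈ 0.729; Pr(earthquake | alarm, burglary) ≈ 0.519

Under noisy-OR, P(alarm | causes) = 1 − (1−0.05)·∏(1−qᵢ) over the active causes.
By total probability over the 4 (earthquake, burglary) configurations:
  P(alarm) = 0.05·0.653·0.678 + 0.4775·0.653·0.322 + 0.943·0.347·0.678 + 0.96865·0.347·0.322
        = 0.022137 + 0.100402 + 0.221856 + 0.108231 = 0.452626
Keeping only the earthquake-present terms gives 0.330087, so
  P(earthquake | alarm) = 0.330087 / 0.452626 ≈ 0.729

With the extra evidence:
Sum P(alarm|·) weighted by the priors over both values of earthquake:
  P(alarm | burglary) = 0.4775·0.653 + 0.96865·0.347
        = 0.311808 + 0.336122 = 0.647930
The terms with earthquake present sum to 0.336122, so
  P(earthquake | alarm, burglary) = 0.336122 / 0.647930 ≈ 0.519
This is intercausal reasoning (explaining away): once burglary accounts for the alarm, earthquake becomes less likely.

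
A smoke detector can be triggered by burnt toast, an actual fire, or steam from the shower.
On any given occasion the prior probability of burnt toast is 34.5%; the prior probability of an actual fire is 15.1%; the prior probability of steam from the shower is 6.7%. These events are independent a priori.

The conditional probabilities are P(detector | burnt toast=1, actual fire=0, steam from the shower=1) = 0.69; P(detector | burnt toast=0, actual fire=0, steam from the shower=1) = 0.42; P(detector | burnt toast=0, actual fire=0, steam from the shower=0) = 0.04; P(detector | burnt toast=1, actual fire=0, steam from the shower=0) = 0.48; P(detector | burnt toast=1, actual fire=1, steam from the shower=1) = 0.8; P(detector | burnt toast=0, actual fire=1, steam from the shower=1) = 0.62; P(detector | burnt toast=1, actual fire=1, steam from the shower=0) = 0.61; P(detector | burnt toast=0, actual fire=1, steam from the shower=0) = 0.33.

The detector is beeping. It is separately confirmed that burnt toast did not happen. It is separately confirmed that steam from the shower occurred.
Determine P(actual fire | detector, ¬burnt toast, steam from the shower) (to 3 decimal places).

P(actual fire | detector, ¬burnt toast, steam from the shower) ≈ 0.208

By total probability over both values of actual fire:
  P(detector | ¬burnt toast, steam from the shower) = 0.42*0.849 + 0.62*0.151
        = 0.356580 + 0.093620 = 0.450200
Keeping only the actual fire-present terms gives 0.093620, so
  P(actual fire | detector, ¬burnt toast, steam from the shower) = 0.093620 / 0.450200 ≈ 0.208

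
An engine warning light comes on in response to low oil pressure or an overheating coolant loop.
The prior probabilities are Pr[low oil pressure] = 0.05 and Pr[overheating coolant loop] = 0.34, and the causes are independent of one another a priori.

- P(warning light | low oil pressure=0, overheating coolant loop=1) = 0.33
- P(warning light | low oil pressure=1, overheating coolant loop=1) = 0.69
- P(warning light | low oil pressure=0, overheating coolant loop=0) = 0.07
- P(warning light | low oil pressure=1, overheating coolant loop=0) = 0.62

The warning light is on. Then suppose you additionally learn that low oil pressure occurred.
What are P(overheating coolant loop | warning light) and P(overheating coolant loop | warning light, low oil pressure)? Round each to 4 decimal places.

P(warning light) = 0.07·0.95·0.66 + 0.33·0.95·0.34 + 0.62·0.05·0.66 + 0.69·0.05·0.34 = 0.043890 + 0.106590 + 0.020460 + 0.011730 = 0.182670
Of this, 0.118320 comes from 0.106590 + 0.011730 (the overheating coolant loop=true cases).
So P(overheating coolant loop | warning light) = 0.118320/0.182670 ≈ 0.6477.

Now also conditioning on low oil pressure=true:
By total probability over both values of overheating coolant loop:
  P(warning light | low oil pressure) = 0.62*0.66 + 0.69*0.34
        = 0.409200 + 0.234600 = 0.643800
The terms with overheating coolant loop present sum to 0.234600, so
  P(overheating coolant loop | warning light, low oil pressure) = 0.234600 / 0.643800 ≈ 0.3644

P(overheating coolant loop | warning light) ≈ 0.6477; P(overheating coolant loop | warning light, low oil pressure) ≈ 0.3644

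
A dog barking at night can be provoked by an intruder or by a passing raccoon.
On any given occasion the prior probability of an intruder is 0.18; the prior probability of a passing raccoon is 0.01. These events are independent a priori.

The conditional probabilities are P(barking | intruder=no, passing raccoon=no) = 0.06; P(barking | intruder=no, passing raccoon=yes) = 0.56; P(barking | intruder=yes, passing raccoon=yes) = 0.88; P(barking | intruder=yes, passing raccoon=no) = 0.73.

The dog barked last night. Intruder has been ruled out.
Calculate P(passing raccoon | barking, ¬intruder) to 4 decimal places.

By total probability over both values of passing raccoon:
  P(barking | ¬intruder) = 0.06*0.99 + 0.56*0.01
        = 0.059400 + 0.005600 = 0.065000
Configurations with passing raccoon contribute 0.005600, so
  P(passing raccoon | barking, ¬intruder) = 0.005600 / 0.065000 ≈ 0.0862

P(passing raccoon | barking, ¬intruder) ≈ 0.0862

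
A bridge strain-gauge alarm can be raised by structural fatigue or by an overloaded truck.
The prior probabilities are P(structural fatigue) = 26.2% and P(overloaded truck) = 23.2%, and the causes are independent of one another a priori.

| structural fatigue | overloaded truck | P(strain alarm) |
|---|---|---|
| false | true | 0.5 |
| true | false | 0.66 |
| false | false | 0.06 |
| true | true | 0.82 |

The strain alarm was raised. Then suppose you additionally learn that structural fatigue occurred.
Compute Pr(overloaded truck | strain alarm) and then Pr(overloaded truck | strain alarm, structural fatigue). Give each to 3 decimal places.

Pr(overloaded truck | strain alarm) ≈ 0.448; Pr(overloaded truck | strain alarm, structural fatigue) ≈ 0.273

Sum P(strain alarm|·) weighted by the priors over the 4 (structural fatigue, overloaded truck) configurations:
  P(strain alarm) = 0.06*0.738*0.768 + 0.5*0.738*0.232 + 0.66*0.262*0.768 + 0.82*0.262*0.232
        = 0.034007 + 0.085608 + 0.132803 + 0.049843 = 0.302261
Keeping only the overloaded truck-present terms gives 0.135451, so
  P(overloaded truck | strain alarm) = 0.135451 / 0.302261 ≈ 0.448

With the extra evidence:
P(strain alarm | structural fatigue) = 0.66*0.768 + 0.82*0.232 = 0.506880 + 0.190240 = 0.697120
The overloaded truck-present share is 0.82*0.232 = 0.190240.
So P(overloaded truck | strain alarm, structural fatigue) = 0.190240/0.697120 ≈ 0.273.
— structural fatigue explains away the evidence for overloaded truck.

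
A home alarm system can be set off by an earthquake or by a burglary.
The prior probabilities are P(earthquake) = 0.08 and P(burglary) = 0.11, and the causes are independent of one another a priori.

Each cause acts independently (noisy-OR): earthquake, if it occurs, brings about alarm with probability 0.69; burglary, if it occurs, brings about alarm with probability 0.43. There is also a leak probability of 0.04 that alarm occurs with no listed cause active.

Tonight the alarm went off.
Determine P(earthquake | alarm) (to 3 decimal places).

P(earthquake | alarm) ≈ 0.422

Under noisy-OR, P(alarm | causes) = 1 − (1−0.04)·∏(1−qᵢ) over the active causes.
Weight on earthquake=true, given the evidence: 0.050011 + 0.007307 = 0.057318
Normalizer over all consistent configurations: 0.04·0.92·0.89 + 0.4528·0.92·0.11 + 0.7024·0.08·0.89 + 0.830368·0.08·0.11 = 0.135893
Posterior = 0.057318 / 0.135893 ≈ 0.422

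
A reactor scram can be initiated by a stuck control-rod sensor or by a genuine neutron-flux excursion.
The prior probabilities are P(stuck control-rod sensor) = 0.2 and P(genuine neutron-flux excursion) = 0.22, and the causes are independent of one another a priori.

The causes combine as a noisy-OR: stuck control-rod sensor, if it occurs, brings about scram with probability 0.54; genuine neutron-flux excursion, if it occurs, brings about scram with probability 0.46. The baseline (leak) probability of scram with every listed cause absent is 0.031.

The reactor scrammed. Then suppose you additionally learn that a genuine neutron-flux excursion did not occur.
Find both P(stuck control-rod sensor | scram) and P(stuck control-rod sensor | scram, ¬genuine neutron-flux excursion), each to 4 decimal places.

Under noisy-OR, P(scram | causes) = 1 − (1−0.031)·∏(1−qᵢ) over the active causes.
Weight on stuck control-rod sensor=true, given the evidence: 0.086465 + 0.033409 = 0.119874
Normalizer over all consistent configurations: 0.031·0.8·0.78 + 0.47674·0.8·0.22 + 0.55426·0.2·0.78 + 0.7593·0.2·0.22 = 0.223124
Posterior = 0.119874 / 0.223124 ≈ 0.5373

Now also conditioning on genuine neutron-flux excursion≠true:
Enumerate both values of stuck control-rod sensor and weight by the priors:
  P(scram | ¬genuine neutron-flux excursion) = 0.031*0.8 + 0.55426*0.2
        = 0.024800 + 0.110852 = 0.135652
The terms with stuck control-rod sensor present sum to 0.110852, so
  P(stuck control-rod sensor | scram, ¬genuine neutron-flux excursion) = 0.110852 / 0.135652 ≈ 0.8172
Ruling out genuine neutron-flux excursion raises the posterior on stuck control-rod sensor — the flip side of explaining away.

P(stuck control-rod sensor | scram) ≈ 0.5373; P(stuck control-rod sensor | scram, ¬genuine neutron-flux excursion) ≈ 0.8172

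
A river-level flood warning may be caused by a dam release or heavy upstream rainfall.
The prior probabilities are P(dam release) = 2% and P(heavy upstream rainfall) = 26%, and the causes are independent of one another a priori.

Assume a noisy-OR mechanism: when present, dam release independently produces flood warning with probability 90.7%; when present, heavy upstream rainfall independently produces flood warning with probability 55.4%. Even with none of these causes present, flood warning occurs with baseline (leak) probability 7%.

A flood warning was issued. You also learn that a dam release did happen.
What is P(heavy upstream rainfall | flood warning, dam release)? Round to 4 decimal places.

Under noisy-OR, P(flood warning | causes) = 1 − (1−0.07)·∏(1−qᵢ) over the active causes.
Numerator (weight on configurations with heavy upstream rainfall): 0.961425*0.26 = 0.249971
The normalizing constant is 0.91351*0.74 + 0.961425*0.26 = 0.925968
Posterior = 0.249971 / 0.925968 ≈ 0.2700

P(heavy upstream rainfall | flood warning, dam release) ≈ 0.2700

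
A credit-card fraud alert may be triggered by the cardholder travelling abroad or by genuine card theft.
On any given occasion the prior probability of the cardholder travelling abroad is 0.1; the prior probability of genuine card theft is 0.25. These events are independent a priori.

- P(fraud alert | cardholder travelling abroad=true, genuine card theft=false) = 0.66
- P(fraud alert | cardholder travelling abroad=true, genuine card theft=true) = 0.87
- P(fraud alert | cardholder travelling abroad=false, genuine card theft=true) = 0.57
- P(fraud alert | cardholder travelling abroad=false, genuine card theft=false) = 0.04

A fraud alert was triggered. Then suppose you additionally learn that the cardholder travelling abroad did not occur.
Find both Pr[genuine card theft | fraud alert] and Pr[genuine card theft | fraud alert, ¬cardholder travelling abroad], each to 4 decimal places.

Enumerate the 4 (cardholder travelling abroad, genuine card theft) configurations and weight by the priors:
  P(fraud alert) = 0.04×0.9×0.75 + 0.57×0.9×0.25 + 0.66×0.1×0.75 + 0.87×0.1×0.25
        = 0.027000 + 0.128250 + 0.049500 + 0.021750 = 0.226500
Keeping only the genuine card theft-present terms gives 0.150000, so
  P(genuine card theft | fraud alert) = 0.150000 / 0.226500 ≈ 0.6623

Now condition on the additional information:
Sum P(fraud alert|·) weighted by the priors over both values of genuine card theft:
  P(fraud alert | ¬cardholder travelling abroad) = 0.04×0.75 + 0.57×0.25
        = 0.030000 + 0.142500 = 0.172500
Configurations with genuine card theft contribute 0.142500, so
  P(genuine card theft | fraud alert, ¬cardholder travelling abroad) = 0.142500 / 0.172500 ≈ 0.8261
With cardholder travelling abroad excluded, genuine card theft must carry more of the explanatory weight for the fraud alert.

Pr[genuine card theft | fraud alert] ≈ 0.6623; Pr[genuine card theft | fraud alert, ¬cardholder travelling abroad] ≈ 0.8261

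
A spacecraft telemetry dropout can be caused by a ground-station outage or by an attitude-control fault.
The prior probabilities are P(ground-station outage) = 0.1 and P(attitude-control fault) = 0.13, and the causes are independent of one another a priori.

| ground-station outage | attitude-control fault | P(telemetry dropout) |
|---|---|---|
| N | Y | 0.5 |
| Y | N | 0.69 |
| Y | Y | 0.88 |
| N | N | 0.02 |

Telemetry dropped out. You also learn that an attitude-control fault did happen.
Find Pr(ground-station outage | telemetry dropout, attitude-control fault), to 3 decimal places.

Pr(ground-station outage | telemetry dropout, attitude-control fault) ≈ 0.164

P(telemetry dropout | attitude-control fault) = 0.5·0.9 + 0.88·0.1 = 0.450000 + 0.088000 = 0.538000
The ground-station outage-present share is 0.88·0.1 = 0.088000.
P(ground-station outage | telemetry dropout, attitude-control fault) = 0.088000 / 0.538000 ≈ 0.164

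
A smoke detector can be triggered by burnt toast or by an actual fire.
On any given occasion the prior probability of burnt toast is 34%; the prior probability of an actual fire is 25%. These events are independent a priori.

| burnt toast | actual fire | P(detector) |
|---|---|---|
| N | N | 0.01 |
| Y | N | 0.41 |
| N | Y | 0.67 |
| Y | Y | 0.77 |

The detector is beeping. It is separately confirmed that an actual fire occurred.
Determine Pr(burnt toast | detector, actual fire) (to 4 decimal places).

Enumerate both values of burnt toast and weight by the priors:
  P(detector | actual fire) = 0.67*0.66 + 0.77*0.34
        = 0.442200 + 0.261800 = 0.704000
Configurations with burnt toast contribute 0.261800, so
  P(burnt toast | detector, actual fire) = 0.261800 / 0.704000 ≈ 0.3719

Pr(burnt toast | detector, actual fire) ≈ 0.3719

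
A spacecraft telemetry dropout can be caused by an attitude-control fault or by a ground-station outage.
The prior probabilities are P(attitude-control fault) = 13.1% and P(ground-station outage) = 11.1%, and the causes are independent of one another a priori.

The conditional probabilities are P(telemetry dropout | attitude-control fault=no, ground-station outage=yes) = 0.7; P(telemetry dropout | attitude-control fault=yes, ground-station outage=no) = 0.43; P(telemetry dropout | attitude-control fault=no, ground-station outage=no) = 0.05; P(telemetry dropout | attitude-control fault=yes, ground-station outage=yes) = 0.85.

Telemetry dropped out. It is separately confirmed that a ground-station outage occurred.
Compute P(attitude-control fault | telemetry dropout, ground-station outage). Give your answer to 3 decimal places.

P(telemetry dropout | ground-station outage) = 0.7×0.869 + 0.85×0.131 = 0.608300 + 0.111350 = 0.719650
Of this, 0.111350 comes from 0.85×0.131 (the attitude-control fault=true cases).
P(attitude-control fault | telemetry dropout, ground-station outage) = 0.111350 / 0.719650 ≈ 0.155

P(attitude-control fault | telemetry dropout, ground-station outage) ≈ 0.155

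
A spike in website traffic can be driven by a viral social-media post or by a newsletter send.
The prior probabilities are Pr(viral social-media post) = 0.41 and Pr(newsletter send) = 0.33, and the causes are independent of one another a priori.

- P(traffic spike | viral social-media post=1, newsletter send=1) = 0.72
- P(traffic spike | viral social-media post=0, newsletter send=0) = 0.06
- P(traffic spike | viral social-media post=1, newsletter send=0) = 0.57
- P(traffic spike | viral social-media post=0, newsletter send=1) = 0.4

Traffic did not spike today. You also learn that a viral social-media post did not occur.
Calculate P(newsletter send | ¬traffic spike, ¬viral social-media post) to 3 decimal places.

Weight on newsletter send=true, given the evidence: 0.6×0.33 = 0.198000
The normalizing constant is 0.94×0.67 + 0.6×0.33 = 0.827800
P(newsletter send | ¬traffic spike, ¬viral social-media post) = 0.198000/0.827800 ≈ 0.239

P(newsletter send | ¬traffic spike, ¬viral social-media post) ≈ 0.239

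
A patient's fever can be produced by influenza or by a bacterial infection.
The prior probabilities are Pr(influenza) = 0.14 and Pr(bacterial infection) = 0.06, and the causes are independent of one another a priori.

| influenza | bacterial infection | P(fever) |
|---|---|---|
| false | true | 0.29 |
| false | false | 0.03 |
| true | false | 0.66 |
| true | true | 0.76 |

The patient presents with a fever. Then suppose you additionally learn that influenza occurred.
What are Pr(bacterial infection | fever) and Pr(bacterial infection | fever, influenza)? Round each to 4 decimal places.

Sum P(fever|·) weighted by the priors over the 4 (influenza, bacterial infection) configurations:
  P(fever) = 0.03*0.86*0.94 + 0.29*0.86*0.06 + 0.66*0.14*0.94 + 0.76*0.14*0.06
        = 0.024252 + 0.014964 + 0.086856 + 0.006384 = 0.132456
Keeping only the bacterial infection-present terms gives 0.021348, so
  P(bacterial infection | fever) = 0.021348 / 0.132456 ≈ 0.1612

With the extra evidence:
Numerator (weight on configurations with bacterial infection): 0.76×0.06 = 0.045600
Denominator P(fever | influenza): 0.66×0.94 + 0.76×0.06 = 0.666000
Posterior = 0.045600 / 0.666000 ≈ 0.0685

Pr(bacterial infection | fever) ≈ 0.1612; Pr(bacterial infection | fever, influenza) ≈ 0.0685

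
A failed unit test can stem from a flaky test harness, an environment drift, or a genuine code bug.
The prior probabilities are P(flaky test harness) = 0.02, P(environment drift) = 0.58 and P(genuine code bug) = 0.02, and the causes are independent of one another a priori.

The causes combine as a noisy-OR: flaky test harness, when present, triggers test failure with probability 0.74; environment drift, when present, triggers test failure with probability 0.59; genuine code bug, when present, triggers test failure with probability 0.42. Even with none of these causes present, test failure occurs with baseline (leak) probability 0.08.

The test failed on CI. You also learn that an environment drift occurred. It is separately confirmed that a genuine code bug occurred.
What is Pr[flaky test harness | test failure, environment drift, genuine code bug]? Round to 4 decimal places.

Pr[flaky test harness | test failure, environment drift, genuine code bug] ≈ 0.0240

Under noisy-OR, P(test failure | causes) = 1 − (1−0.08)·∏(1−qᵢ) over the active causes.
Numerator (weight on configurations with flaky test harness): 0.943118×0.02 = 0.018862
The normalizing constant is 0.781224×0.98 + 0.943118×0.02 = 0.784462
Posterior = 0.018862 / 0.784462 ≈ 0.0240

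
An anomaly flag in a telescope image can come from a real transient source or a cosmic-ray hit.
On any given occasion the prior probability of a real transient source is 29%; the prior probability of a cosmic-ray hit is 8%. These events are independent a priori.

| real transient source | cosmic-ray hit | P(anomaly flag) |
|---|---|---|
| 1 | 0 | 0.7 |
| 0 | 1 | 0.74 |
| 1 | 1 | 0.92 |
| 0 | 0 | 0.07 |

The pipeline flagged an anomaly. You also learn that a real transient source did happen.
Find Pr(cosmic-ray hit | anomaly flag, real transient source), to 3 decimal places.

Numerator (weight on configurations with cosmic-ray hit): 0.92×0.08 = 0.073600
Normalizer over all consistent configurations: 0.7×0.92 + 0.92×0.08 = 0.717600
Posterior = 0.073600 / 0.717600 ≈ 0.103

Pr(cosmic-ray hit | anomaly flag, real transient source) ≈ 0.103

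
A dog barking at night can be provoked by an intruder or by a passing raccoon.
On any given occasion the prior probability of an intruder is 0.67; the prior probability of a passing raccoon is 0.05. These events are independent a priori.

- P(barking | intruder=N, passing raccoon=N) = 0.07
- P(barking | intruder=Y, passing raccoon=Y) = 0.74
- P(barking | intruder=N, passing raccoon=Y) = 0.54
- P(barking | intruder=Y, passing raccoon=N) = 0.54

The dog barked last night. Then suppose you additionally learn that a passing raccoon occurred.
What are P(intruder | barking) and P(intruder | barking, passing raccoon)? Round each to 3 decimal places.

Enumerate the 4 (intruder, passing raccoon) configurations and weight by the priors:
  P(barking) = 0.07·0.33·0.95 + 0.54·0.33·0.05 + 0.54·0.67·0.95 + 0.74·0.67·0.05
        = 0.021945 + 0.008910 + 0.343710 + 0.024790 = 0.399355
Keeping only the intruder-present terms gives 0.368500, so
  P(intruder | barking) = 0.368500 / 0.399355 ≈ 0.923

With the extra evidence:
Weight on intruder=true, given the evidence: 0.74·0.67 = 0.495800
The normalizing constant is 0.54·0.33 + 0.74·0.67 = 0.674000
Posterior = 0.495800 / 0.674000 ≈ 0.736
— passing raccoon explains away the evidence for intruder.

P(intruder | barking) ≈ 0.923; P(intruder | barking, passing raccoon) ≈ 0.736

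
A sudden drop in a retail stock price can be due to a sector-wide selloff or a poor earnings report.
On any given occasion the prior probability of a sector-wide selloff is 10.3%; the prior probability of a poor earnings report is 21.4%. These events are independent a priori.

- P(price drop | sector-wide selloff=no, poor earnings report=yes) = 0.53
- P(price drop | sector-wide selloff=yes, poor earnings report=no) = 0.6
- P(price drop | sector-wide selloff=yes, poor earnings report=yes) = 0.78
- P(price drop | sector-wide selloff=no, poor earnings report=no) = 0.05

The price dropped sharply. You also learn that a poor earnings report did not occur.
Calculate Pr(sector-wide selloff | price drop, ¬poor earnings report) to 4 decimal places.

By total probability over both values of sector-wide selloff:
  P(price drop | ¬poor earnings report) = 0.05*0.897 + 0.6*0.103
        = 0.044850 + 0.061800 = 0.106650
The terms with sector-wide selloff present sum to 0.061800, so
  P(sector-wide selloff | price drop, ¬poor earnings report) = 0.061800 / 0.106650 ≈ 0.5795

Pr(sector-wide selloff | price drop, ¬poor earnings report) ≈ 0.5795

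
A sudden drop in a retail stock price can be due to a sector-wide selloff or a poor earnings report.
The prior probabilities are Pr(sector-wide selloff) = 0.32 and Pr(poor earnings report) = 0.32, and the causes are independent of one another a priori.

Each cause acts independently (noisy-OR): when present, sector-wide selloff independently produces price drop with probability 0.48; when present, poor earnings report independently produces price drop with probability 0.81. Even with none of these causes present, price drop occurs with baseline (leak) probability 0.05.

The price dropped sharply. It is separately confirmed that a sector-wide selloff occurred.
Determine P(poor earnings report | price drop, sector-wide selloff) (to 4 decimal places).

P(poor earnings report | price drop, sector-wide selloff) ≈ 0.4573

Under noisy-OR, P(price drop | causes) = 1 − (1−0.05)·∏(1−qᵢ) over the active causes.
P(price drop | sector-wide selloff) = 0.506·0.68 + 0.90614·0.32 = 0.344080 + 0.289965 = 0.634045
Of this, 0.289965 comes from 0.90614·0.32 (the poor earnings report=true cases).
P(poor earnings report | price drop, sector-wide selloff) = 0.289965 / 0.634045 ≈ 0.4573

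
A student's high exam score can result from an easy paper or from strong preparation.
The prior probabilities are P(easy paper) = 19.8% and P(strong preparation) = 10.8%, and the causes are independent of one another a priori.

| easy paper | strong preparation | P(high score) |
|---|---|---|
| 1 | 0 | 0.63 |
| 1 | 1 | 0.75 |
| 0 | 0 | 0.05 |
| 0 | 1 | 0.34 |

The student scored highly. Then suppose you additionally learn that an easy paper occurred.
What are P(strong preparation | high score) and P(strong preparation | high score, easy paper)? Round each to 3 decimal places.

Enumerate the 4 (easy paper, strong preparation) configurations and weight by the priors:
  P(high score) = 0.05×0.802×0.892 + 0.34×0.802×0.108 + 0.63×0.198×0.892 + 0.75×0.198×0.108
        = 0.035769 + 0.029449 + 0.111268 + 0.016038 = 0.192524
Configurations with strong preparation contribute 0.045487, so
  P(strong preparation | high score) = 0.045487 / 0.192524 ≈ 0.236

Now also conditioning on easy paper=true:
Weight on strong preparation=true, given the evidence: 0.75×0.108 = 0.081000
Normalizer over all consistent configurations: 0.63×0.892 + 0.75×0.108 = 0.642960
P(strong preparation | high score, easy paper) = 0.081000/0.642960 ≈ 0.126

P(strong preparation | high score) ≈ 0.236; P(strong preparation | high score, easy paper) ≈ 0.126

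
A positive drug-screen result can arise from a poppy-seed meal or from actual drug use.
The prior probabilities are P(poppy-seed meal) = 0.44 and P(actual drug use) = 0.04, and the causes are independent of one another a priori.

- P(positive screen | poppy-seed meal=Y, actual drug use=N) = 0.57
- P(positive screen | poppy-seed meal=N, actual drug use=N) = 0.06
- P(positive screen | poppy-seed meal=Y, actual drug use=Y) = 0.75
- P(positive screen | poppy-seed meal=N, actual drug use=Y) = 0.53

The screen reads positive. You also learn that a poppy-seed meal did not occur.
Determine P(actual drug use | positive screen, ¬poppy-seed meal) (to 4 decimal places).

P(actual drug use | positive screen, ¬poppy-seed meal) ≈ 0.2690

Enumerate both values of actual drug use and weight by the priors:
  P(positive screen | ¬poppy-seed meal) = 0.06×0.96 + 0.53×0.04
        = 0.057600 + 0.021200 = 0.078800
Configurations with actual drug use contribute 0.021200, so
  P(actual drug use | positive screen, ¬poppy-seed meal) = 0.021200 / 0.078800 ≈ 0.2690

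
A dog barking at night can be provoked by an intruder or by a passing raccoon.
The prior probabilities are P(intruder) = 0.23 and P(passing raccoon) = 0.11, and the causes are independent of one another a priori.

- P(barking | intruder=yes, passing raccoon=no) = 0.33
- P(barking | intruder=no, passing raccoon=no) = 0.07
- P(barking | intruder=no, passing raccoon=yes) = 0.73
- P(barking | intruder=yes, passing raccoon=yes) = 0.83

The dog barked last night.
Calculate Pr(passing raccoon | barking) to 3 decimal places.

Pr(passing raccoon | barking) ≈ 0.418

Weight on passing raccoon=true, given the evidence: 0.061831 + 0.020999 = 0.082830
Normalizer over all consistent configurations: 0.07·0.77·0.89 + 0.73·0.77·0.11 + 0.33·0.23·0.89 + 0.83·0.23·0.11 = 0.198352
Posterior = 0.082830 / 0.198352 ≈ 0.418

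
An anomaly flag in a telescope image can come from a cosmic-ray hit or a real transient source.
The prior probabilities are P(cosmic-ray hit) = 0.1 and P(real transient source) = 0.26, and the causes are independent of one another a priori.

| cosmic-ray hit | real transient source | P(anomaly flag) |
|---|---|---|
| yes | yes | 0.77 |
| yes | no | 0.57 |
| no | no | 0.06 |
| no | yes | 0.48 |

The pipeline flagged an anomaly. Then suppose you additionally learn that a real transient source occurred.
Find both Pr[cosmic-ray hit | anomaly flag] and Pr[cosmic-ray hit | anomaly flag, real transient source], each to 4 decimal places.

P(anomaly flag) = 0.06×0.9×0.74 + 0.48×0.9×0.26 + 0.57×0.1×0.74 + 0.77×0.1×0.26 = 0.039960 + 0.112320 + 0.042180 + 0.020020 = 0.214480
The cosmic-ray hit-present share is 0.042180 + 0.020020 = 0.062200.
Hence the posterior is 0.062200/0.214480 ≈ 0.2900.

Now also conditioning on real transient source=true:
Sum P(anomaly flag|·) weighted by the priors over both values of cosmic-ray hit:
  P(anomaly flag | real transient source) = 0.48*0.9 + 0.77*0.1
        = 0.432000 + 0.077000 = 0.509000
The terms with cosmic-ray hit present sum to 0.077000, so
  P(cosmic-ray hit | anomaly flag, real transient source) = 0.077000 / 0.509000 ≈ 0.1513
The drop from 0.2900 to 0.1513 is the explaining-away (discounting) effect.

Pr[cosmic-ray hit | anomaly flag] ≈ 0.2900; Pr[cosmic-ray hit | anomaly flag, real transient source] ≈ 0.1513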